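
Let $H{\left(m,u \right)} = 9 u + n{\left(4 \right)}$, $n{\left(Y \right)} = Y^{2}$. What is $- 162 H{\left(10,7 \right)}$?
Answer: $-12798$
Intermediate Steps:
$H{\left(m,u \right)} = 16 + 9 u$ ($H{\left(m,u \right)} = 9 u + 4^{2} = 9 u + 16 = 16 + 9 u$)
$- 162 H{\left(10,7 \right)} = - 162 \left(16 + 9 \cdot 7\right) = - 162 \left(16 + 63\right) = \left(-162\right) 79 = -12798$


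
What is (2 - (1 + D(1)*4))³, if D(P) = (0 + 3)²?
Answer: -42875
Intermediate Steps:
D(P) = 9 (D(P) = 3² = 9)
(2 - (1 + D(1)*4))³ = (2 - (1 + 9*4))³ = (2 - (1 + 36))³ = (2 - 1*37)³ = (2 - 37)³ = (-35)³ = -42875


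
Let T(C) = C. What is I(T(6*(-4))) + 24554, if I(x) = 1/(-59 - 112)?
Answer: 4198733/171 ≈ 24554.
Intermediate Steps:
I(x) = -1/171 (I(x) = 1/(-171) = -1/171)
I(T(6*(-4))) + 24554 = -1/171 + 24554 = 4198733/171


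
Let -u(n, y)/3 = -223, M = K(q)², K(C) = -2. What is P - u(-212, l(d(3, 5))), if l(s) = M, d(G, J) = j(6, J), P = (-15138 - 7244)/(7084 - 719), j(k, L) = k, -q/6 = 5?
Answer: -225293/335 ≈ -672.52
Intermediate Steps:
q = -30 (q = -6*5 = -30)
P = -1178/335 (P = -22382/6365 = -22382*1/6365 = -1178/335 ≈ -3.5164)
d(G, J) = 6
M = 4 (M = (-2)² = 4)
l(s) = 4
u(n, y) = 669 (u(n, y) = -3*(-223) = 669)
P - u(-212, l(d(3, 5))) = -1178/335 - 1*669 = -1178/335 - 669 = -225293/335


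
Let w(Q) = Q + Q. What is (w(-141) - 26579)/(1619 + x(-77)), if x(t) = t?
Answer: -26861/1542 ≈ -17.420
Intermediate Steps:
w(Q) = 2*Q
(w(-141) - 26579)/(1619 + x(-77)) = (2*(-141) - 26579)/(1619 - 77) = (-282 - 26579)/1542 = -26861*1/1542 = -26861/1542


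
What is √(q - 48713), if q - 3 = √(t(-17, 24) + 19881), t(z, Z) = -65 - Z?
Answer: √(-48710 + 4*√1237) ≈ 220.38*I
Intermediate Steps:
q = 3 + 4*√1237 (q = 3 + √((-65 - 1*24) + 19881) = 3 + √((-65 - 24) + 19881) = 3 + √(-89 + 19881) = 3 + √19792 = 3 + 4*√1237 ≈ 143.68)
√(q - 48713) = √((3 + 4*√1237) - 48713) = √(-48710 + 4*√1237)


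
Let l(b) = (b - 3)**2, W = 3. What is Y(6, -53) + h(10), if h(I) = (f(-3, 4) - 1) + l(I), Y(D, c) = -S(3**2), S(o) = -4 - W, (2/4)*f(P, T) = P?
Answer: 49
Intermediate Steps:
f(P, T) = 2*P
l(b) = (-3 + b)**2
S(o) = -7 (S(o) = -4 - 1*3 = -4 - 3 = -7)
Y(D, c) = 7 (Y(D, c) = -1*(-7) = 7)
h(I) = -7 + (-3 + I)**2 (h(I) = (2*(-3) - 1) + (-3 + I)**2 = (-6 - 1) + (-3 + I)**2 = -7 + (-3 + I)**2)
Y(6, -53) + h(10) = 7 + (-7 + (-3 + 10)**2) = 7 + (-7 + 7**2) = 7 + (-7 + 49) = 7 + 42 = 49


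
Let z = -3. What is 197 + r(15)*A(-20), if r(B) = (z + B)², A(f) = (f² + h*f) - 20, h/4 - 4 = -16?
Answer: 193157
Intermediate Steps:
h = -48 (h = 16 + 4*(-16) = 16 - 64 = -48)
A(f) = -20 + f² - 48*f (A(f) = (f² - 48*f) - 20 = -20 + f² - 48*f)
r(B) = (-3 + B)²
197 + r(15)*A(-20) = 197 + (-3 + 15)²*(-20 + (-20)² - 48*(-20)) = 197 + 12²*(-20 + 400 + 960) = 197 + 144*1340 = 197 + 192960 = 193157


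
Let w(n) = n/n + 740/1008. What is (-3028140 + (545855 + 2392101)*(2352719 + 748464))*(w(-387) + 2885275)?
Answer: 1656153401096311252124/63 ≈ 2.6288e+19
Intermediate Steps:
w(n) = 437/252 (w(n) = 1 + 740*(1/1008) = 1 + 185/252 = 437/252)
(-3028140 + (545855 + 2392101)*(2352719 + 748464))*(w(-387) + 2885275) = (-3028140 + (545855 + 2392101)*(2352719 + 748464))*(437/252 + 2885275) = (-3028140 + 2937956*3101183)*(727089737/252) = (-3028140 + 9111139201948)*(727089737/252) = 9111136173808*(727089737/252) = 1656153401096311252124/63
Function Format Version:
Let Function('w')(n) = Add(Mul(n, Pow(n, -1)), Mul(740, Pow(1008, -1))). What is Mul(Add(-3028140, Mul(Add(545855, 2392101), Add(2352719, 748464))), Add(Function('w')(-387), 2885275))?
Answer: Rational(1656153401096311252124, 63) ≈ 2.6288e+19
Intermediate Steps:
Function('w')(n) = Rational(437, 252) (Function('w')(n) = Add(1, Mul(740, Rational(1, 1008))) = Add(1, Rational(185, 252)) = Rational(437, 252))
Mul(Add(-3028140, Mul(Add(545855, 2392101), Add(2352719, 748464))), Add(Function('w')(-387), 2885275)) = Mul(Add(-3028140, Mul(Add(545855, 2392101), Add(2352719, 748464))), Add(Rational(437, 252), 2885275)) = Mul(Add(-3028140, Mul(2937956, 3101183)), Rational(727089737, 252)) = Mul(Add(-3028140, 9111139201948), Rational(727089737, 252)) = Mul(9111136173808, Rational(727089737, 252)) = Rational(1656153401096311252124, 63)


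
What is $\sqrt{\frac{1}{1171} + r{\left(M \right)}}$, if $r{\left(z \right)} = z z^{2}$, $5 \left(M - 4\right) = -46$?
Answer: $\frac{9 i \sqrt{1487702805}}{29275} \approx 11.858 i$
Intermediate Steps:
$M = - \frac{26}{5}$ ($M = 4 + \frac{1}{5} \left(-46\right) = 4 - \frac{46}{5} = - \frac{26}{5} \approx -5.2$)
$r{\left(z \right)} = z^{3}$
$\sqrt{\frac{1}{1171} + r{\left(M \right)}} = \sqrt{\frac{1}{1171} + \left(- \frac{26}{5}\right)^{3}} = \sqrt{\frac{1}{1171} - \frac{17576}{125}} = \sqrt{- \frac{20581371}{146375}} = \frac{9 i \sqrt{1487702805}}{29275}$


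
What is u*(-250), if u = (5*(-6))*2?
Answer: 15000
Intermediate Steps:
u = -60 (u = -30*2 = -60)
u*(-250) = -60*(-250) = 15000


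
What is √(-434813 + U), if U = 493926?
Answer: √59113 ≈ 243.13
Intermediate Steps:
√(-434813 + U) = √(-434813 + 493926) = √59113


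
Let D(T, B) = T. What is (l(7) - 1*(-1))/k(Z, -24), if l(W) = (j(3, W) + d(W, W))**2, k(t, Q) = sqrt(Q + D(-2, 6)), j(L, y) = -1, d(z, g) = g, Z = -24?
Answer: -37*I*sqrt(26)/26 ≈ -7.2563*I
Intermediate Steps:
k(t, Q) = sqrt(-2 + Q) (k(t, Q) = sqrt(Q - 2) = sqrt(-2 + Q))
l(W) = (-1 + W)**2
(l(7) - 1*(-1))/k(Z, -24) = ((-1 + 7)**2 - 1*(-1))/(sqrt(-2 - 24)) = (6**2 + 1)/(sqrt(-26)) = (36 + 1)/((I*sqrt(26))) = 37*(-I*sqrt(26)/26) = -37*I*sqrt(26)/26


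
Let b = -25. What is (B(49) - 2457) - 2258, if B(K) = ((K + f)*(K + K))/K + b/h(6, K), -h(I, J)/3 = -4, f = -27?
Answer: -56077/12 ≈ -4673.1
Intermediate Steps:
h(I, J) = 12 (h(I, J) = -3*(-4) = 12)
B(K) = -673/12 + 2*K (B(K) = ((K - 27)*(K + K))/K - 25/12 = ((-27 + K)*(2*K))/K - 25*1/12 = (2*K*(-27 + K))/K - 25/12 = (-54 + 2*K) - 25/12 = -673/12 + 2*K)
(B(49) - 2457) - 2258 = ((-673/12 + 2*49) - 2457) - 2258 = ((-673/12 + 98) - 2457) - 2258 = (503/12 - 2457) - 2258 = -28981/12 - 2258 = -56077/12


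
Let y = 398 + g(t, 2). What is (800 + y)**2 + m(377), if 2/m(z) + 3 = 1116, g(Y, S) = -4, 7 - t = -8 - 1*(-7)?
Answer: 1586732870/1113 ≈ 1.4256e+6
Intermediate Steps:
t = 8 (t = 7 - (-8 - 1*(-7)) = 7 - (-8 + 7) = 7 - 1*(-1) = 7 + 1 = 8)
m(z) = 2/1113 (m(z) = 2/(-3 + 1116) = 2/1113)
y = 394 (y = 398 - 4 = 394)
(800 + y)**2 + m(377) = (800 + 394)**2 + 2/1113 = 1194**2 + 2/1113 = 1425636 + 2/1113 = 1586732870/1113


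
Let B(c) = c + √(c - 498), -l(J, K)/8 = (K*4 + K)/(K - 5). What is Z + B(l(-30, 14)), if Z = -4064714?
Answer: -36582986/9 + I*√5042/3 ≈ -4.0648e+6 + 23.669*I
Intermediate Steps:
l(J, K) = -40*K/(-5 + K) (l(J, K) = -8*(K*4 + K)/(K - 5) = -8*(4*K + K)/(-5 + K) = -8*5*K/(-5 + K) = -40*K/(-5 + K))
B(c) = c + √(-498 + c)
Z + B(l(-30, 14)) = -4064714 + (-40*14/(-5 + 14) + √(-498 - 40*14/(-5 + 14))) = -4064714 + (-40*14/9 + √(-498 - 40*14/9)) = -4064714 + (-40*14*⅑ + √(-498 - 40*14*⅑)) = -4064714 + (-560/9 + √(-498 - 560/9)) = -4064714 + (-560/9 + √(-5042/9)) = -4064714 + (-560/9 + I*√5042/3) = -36582986/9 + I*√5042/3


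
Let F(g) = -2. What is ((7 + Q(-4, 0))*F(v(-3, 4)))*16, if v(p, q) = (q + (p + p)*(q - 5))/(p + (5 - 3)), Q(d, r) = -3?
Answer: -128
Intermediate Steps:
v(p, q) = (q + 2*p*(-5 + q))/(2 + p) (v(p, q) = (q + (2*p)*(-5 + q))/(p + 2) = (q + 2*p*(-5 + q))/(2 + p))
((7 + Q(-4, 0))*F(v(-3, 4)))*16 = ((7 - 3)*(-2))*16 = (4*(-2))*16 = -8*16 = -128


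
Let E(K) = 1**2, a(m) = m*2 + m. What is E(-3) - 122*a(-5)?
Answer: 1831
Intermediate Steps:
a(m) = 3*m (a(m) = 2*m + m = 3*m)
E(K) = 1
E(-3) - 122*a(-5) = 1 - 366*(-5) = 1 - 122*(-15) = 1 + 1830 = 1831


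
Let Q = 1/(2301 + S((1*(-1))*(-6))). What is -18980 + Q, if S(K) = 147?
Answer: -46463039/2448 ≈ -18980.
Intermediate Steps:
Q = 1/2448 (Q = 1/(2301 + 147) = 1/2448 ≈ 0.00040850)
-18980 + Q = -18980 + 1/2448 = -46463039/2448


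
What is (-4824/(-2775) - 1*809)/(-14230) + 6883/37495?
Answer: 23719472433/98707462250 ≈ 0.24030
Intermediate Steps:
(-4824/(-2775) - 1*809)/(-14230) + 6883/37495 = (-4824*(-1/2775) - 809)*(-1/14230) + 6883*(1/37495) = (1608/925 - 809)*(-1/14230) + 6883/37495 = -746717/925*(-1/14230) + 6883/37495 = 746717/13162750 + 6883/37495 = 23719472433/98707462250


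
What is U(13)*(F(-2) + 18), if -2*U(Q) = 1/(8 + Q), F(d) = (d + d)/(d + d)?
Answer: -19/42 ≈ -0.45238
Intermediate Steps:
F(d) = 1 (F(d) = (2*d)/((2*d)) = (2*d)*(1/(2*d)) = 1)
U(Q) = -1/(2*(8 + Q))
U(13)*(F(-2) + 18) = (-1/(16 + 2*13))*(1 + 18) = -1/(16 + 26)*19 = -1/42*19 = -19/42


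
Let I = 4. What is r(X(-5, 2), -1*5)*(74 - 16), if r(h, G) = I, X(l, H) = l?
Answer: 232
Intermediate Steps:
r(h, G) = 4
r(X(-5, 2), -1*5)*(74 - 16) = 4*(74 - 16) = 4*58 = 232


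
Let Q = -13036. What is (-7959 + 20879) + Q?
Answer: -116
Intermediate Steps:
(-7959 + 20879) + Q = (-7959 + 20879) - 13036 = 12920 - 13036 = -116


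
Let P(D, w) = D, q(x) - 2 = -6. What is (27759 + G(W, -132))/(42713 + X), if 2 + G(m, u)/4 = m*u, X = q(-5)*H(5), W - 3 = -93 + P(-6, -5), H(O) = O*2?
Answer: 78439/42673 ≈ 1.8381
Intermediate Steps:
q(x) = -4 (q(x) = 2 - 6 = -4)
H(O) = 2*O
W = -96 (W = 3 + (-93 - 6) = 3 - 99 = -96)
X = -40 (X = -8*5 = -4*10 = -40)
G(m, u) = -8 + 4*m*u (G(m, u) = -8 + 4*(m*u) = -8 + 4*m*u)
(27759 + G(W, -132))/(42713 + X) = (27759 + (-8 + 4*(-96)*(-132)))/(42713 - 40) = (27759 + (-8 + 50688))/42673 = (27759 + 50680)*(1/42673) = 78439*(1/42673) = 78439/42673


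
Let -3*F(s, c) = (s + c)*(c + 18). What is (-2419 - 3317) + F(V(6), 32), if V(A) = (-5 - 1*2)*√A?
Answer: -18808/3 + 350*√6/3 ≈ -5983.6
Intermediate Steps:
V(A) = -7*√A (V(A) = (-5 - 2)*√A = -7*√A)
F(s, c) = -(18 + c)*(c + s)/3 (F(s, c) = -(s + c)*(c + 18)/3 = -(c + s)*(18 + c)/3 = -(18 + c)*(c + s)/3)
(-2419 - 3317) + F(V(6), 32) = (-2419 - 3317) + (-6*32 - (-42)*√6 - ⅓*32² - ⅓*32*(-7*√6)) = -5736 + (-192 + 42*√6 - ⅓*1024 + 224*√6/3) = -5736 + (-192 + 42*√6 - 1024/3 + 224*√6/3) = -5736 + (-1600/3 + 350*√6/3) = -18808/3 + 350*√6/3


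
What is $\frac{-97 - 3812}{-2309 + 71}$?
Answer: $\frac{1303}{746} \approx 1.7466$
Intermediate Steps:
$\frac{-97 - 3812}{-2309 + 71} = - \frac{3909}{-2238} = \left(-3909\right) \left(- \frac{1}{2238}\right) = \frac{1303}{746}$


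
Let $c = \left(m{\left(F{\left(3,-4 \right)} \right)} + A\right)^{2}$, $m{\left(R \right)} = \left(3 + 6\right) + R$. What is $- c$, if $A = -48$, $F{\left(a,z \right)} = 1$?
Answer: $-1444$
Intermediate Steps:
$m{\left(R \right)} = 9 + R$
$c = 1444$ ($c = \left(\left(9 + 1\right) - 48\right)^{2} = \left(10 - 48\right)^{2} = \left(-38\right)^{2} = 1444$)
$- c = \left(-1\right) 1444 = -1444$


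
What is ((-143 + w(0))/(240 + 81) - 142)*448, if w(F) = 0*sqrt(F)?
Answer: -20484800/321 ≈ -63816.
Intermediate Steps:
w(F) = 0
((-143 + w(0))/(240 + 81) - 142)*448 = ((-143 + 0)/(240 + 81) - 142)*448 = (-143/321 - 142)*448 = -45725/321*448 = -20484800/321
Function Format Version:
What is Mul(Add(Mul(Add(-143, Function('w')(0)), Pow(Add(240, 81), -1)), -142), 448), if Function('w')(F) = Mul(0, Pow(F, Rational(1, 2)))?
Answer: Rational(-20484800, 321) ≈ -63816.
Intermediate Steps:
Function('w')(F) = 0
Mul(Add(Mul(Add(-143, Function('w')(0)), Pow(Add(240, 81), -1)), -142), 448) = Mul(Add(Mul(Add(-143, 0), Pow(Add(240, 81), -1)), -142), 448) = Mul(Add(Mul(-143, Pow(321, -1)), -142), 448) = Mul(Add(Mul(-143, Rational(1, 321)), -142), 448) = Mul(Add(Rational(-143, 321), -142), 448) = Mul(Rational(-45725, 321), 448) = Rational(-20484800, 321)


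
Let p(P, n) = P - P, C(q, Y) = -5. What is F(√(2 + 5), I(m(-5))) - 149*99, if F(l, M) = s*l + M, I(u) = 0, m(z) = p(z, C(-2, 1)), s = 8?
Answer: -14751 + 8*√7 ≈ -14730.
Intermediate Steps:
p(P, n) = 0
m(z) = 0
F(l, M) = M + 8*l (F(l, M) = 8*l + M = M + 8*l)
F(√(2 + 5), I(m(-5))) - 149*99 = (0 + 8*√(2 + 5)) - 149*99 = (0 + 8*√7) - 14751 = 8*√7 - 14751 = -14751 + 8*√7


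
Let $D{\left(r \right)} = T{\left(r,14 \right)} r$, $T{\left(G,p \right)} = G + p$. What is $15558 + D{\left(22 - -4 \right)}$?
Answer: $16598$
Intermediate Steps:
$D{\left(r \right)} = r \left(14 + r\right)$ ($D{\left(r \right)} = \left(r + 14\right) r = \left(14 + r\right) r = r \left(14 + r\right)$)
$15558 + D{\left(22 - -4 \right)} = 15558 + \left(22 - -4\right) \left(14 + \left(22 - -4\right)\right) = 15558 + \left(22 + 4\right) \left(14 + \left(22 + 4\right)\right) = 15558 + 26 \left(14 + 26\right) = 15558 + 26 \cdot 40 = 15558 + 1040 = 16598$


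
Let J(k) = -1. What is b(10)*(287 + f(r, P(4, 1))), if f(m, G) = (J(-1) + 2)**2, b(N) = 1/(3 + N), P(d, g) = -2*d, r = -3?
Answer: 288/13 ≈ 22.154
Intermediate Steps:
f(m, G) = 1 (f(m, G) = (-1 + 2)**2 = 1**2 = 1)
b(10)*(287 + f(r, P(4, 1))) = (287 + 1)/(3 + 10) = 288/13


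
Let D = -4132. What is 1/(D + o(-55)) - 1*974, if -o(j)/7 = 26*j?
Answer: -5725171/5878 ≈ -974.00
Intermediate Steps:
o(j) = -182*j
1/(D + o(-55)) - 1*974 = 1/(-4132 - 182*(-55)) - 1*974 = 1/(-4132 + 10010) - 974 = 1/5878 - 974 = -5725171/5878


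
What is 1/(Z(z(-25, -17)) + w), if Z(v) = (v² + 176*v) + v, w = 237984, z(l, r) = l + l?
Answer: 1/231634 ≈ 4.3172e-6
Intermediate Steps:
z(l, r) = 2*l
Z(v) = v² + 177*v
1/(Z(z(-25, -17)) + w) = 1/((2*(-25))*(177 + 2*(-25)) + 237984) = 1/(-50*(177 - 50) + 237984) = 1/(-50*127 + 237984) = 1/(-6350 + 237984) = 1/231634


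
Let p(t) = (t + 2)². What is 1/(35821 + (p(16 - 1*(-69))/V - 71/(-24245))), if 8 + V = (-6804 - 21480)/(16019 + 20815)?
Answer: 435003790/15206748576707 ≈ 2.8606e-5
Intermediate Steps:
V = -53826/6139 (V = -8 + (-6804 - 21480)/(16019 + 20815) = -8 - 28284/36834 = -8 - 28284*1/36834 = -8 - 4714/6139 = -53826/6139 ≈ -8.7679)
p(t) = (2 + t)²
1/(35821 + (p(16 - 1*(-69))/V - 71/(-24245))) = 1/(35821 + ((2 + (16 - 1*(-69)))²/(-53826/6139) - 71/(-24245))) = 1/(35821 + ((2 + (16 + 69))²*(-6139/53826) - 71*(-1/24245))) = 1/(35821 + ((2 + 85)²*(-6139/53826) + 71/24245)) = 1/(35821 + (87²*(-6139/53826) + 71/24245)) = 1/(35821 + (7569*(-6139/53826) + 71/24245)) = 1/(35821 + (-15488697/17942 + 71/24245)) = 1/(35821 - 375522184883/435003790) = 1/(15206748576707/435003790) = 435003790/15206748576707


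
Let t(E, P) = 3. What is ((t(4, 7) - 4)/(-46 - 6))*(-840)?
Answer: -210/13 ≈ -16.154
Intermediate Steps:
((t(4, 7) - 4)/(-46 - 6))*(-840) = ((3 - 4)/(-46 - 6))*(-840) = -1/(-52)*(-840) = -1*(-1/52)*(-840) = (1/52)*(-840) = -210/13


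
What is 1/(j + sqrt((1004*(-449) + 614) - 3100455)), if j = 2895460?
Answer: 2895460/8383692162237 - I*sqrt(3550637)/8383692162237 ≈ 3.4537e-7 - 2.2476e-10*I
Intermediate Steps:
1/(j + sqrt((1004*(-449) + 614) - 3100455)) = 1/(2895460 + sqrt((1004*(-449) + 614) - 3100455)) = 1/(2895460 + sqrt((-450796 + 614) - 3100455)) = 1/(2895460 + sqrt(-450182 - 3100455)) = 1/(2895460 + sqrt(-3550637)) = 1/(2895460 + I*sqrt(3550637))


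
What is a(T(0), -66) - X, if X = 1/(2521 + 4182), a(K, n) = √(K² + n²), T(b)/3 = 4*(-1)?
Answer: -1/6703 + 30*√5 ≈ 67.082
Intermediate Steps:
T(b) = -12 (T(b) = 3*(4*(-1)) = 3*(-4) = -12)
X = 1/6703 ≈ 0.00014919
a(T(0), -66) - X = √((-12)² + (-66)²) - 1*1/6703 = √(144 + 4356) - 1/6703 = √4500 - 1/6703 = 30*√5 - 1/6703 = -1/6703 + 30*√5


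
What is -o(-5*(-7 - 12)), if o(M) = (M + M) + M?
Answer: -285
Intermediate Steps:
o(M) = 3*M (o(M) = 2*M + M = 3*M)
-o(-5*(-7 - 12)) = -3*(-5*(-7 - 12)) = -3*(-5*(-19)) = -3*95 = -1*285 = -285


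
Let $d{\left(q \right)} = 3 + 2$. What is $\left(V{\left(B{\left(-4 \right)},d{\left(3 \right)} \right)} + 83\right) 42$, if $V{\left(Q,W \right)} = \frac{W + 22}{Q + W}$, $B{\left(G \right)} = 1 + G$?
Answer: $4053$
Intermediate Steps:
$d{\left(q \right)} = 5$
$V{\left(Q,W \right)} = \frac{22 + W}{Q + W}$
$\left(V{\left(B{\left(-4 \right)},d{\left(3 \right)} \right)} + 83\right) 42 = \left(\frac{22 + 5}{\left(1 - 4\right) + 5} + 83\right) 42 = \left(\frac{1}{-3 + 5} \cdot 27 + 83\right) 42 = \left(\frac{1}{2} \cdot 27 + 83\right) 42 = \left(\frac{27}{2} + 83\right) 42 = \frac{193}{2} \cdot 42 = 4053$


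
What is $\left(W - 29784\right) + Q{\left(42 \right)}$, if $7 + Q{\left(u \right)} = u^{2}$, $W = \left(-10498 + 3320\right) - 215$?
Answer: $-35420$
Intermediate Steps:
$W = -7393$ ($W = -7178 - 215 = -7393$)
$Q{\left(u \right)} = -7 + u^{2}$
$\left(W - 29784\right) + Q{\left(42 \right)} = \left(-7393 - 29784\right) - \left(7 - 42^{2}\right) = -37177 + \left(-7 + 1764\right) = -37177 + 1757 = -35420$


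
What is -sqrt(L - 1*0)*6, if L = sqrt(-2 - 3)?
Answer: -6*5**(1/4)*sqrt(I) ≈ -6.3442 - 6.3442*I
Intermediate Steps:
L = I*sqrt(5) (L = sqrt(-5) = I*sqrt(5) ≈ 2.2361*I)
-sqrt(L - 1*0)*6 = -sqrt(I*sqrt(5) - 1*0)*6 = -sqrt(I*sqrt(5) + 0)*6 = -sqrt(I*sqrt(5))*6 = -5**(1/4)*sqrt(I)*6 = -6*5**(1/4)*sqrt(I)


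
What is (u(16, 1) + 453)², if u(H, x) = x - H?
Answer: 191844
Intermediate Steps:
(u(16, 1) + 453)² = ((1 - 1*16) + 453)² = ((1 - 16) + 453)² = (-15 + 453)² = 438² = 191844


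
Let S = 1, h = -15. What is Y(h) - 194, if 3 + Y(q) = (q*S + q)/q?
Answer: -195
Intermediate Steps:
Y(q) = -1 (Y(q) = -3 + (q*1 + q)/q = -3 + (q + q)/q = -3 + (2*q)/q = -3 + 2 = -1)
Y(h) - 194 = -1 - 194 = -195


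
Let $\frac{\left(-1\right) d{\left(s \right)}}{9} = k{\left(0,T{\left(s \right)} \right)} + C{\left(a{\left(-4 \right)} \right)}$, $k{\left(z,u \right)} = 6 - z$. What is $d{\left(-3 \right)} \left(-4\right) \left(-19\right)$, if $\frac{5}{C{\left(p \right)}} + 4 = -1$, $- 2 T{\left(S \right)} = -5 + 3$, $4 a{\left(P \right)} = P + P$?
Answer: $-3420$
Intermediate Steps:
$a{\left(P \right)} = \frac{P}{2}$ ($a{\left(P \right)} = \frac{P + P}{4} = \frac{2 P}{4} = \frac{P}{2}$)
$T{\left(S \right)} = 1$ ($T{\left(S \right)} = - \frac{-5 + 3}{2} = \left(- \frac{1}{2}\right) \left(-2\right) = 1$)
$C{\left(p \right)} = -1$ ($C{\left(p \right)} = \frac{5}{-4 - 1} = \frac{5}{-5} = 5 \left(- \frac{1}{5}\right) = -1$)
$d{\left(s \right)} = -45$ ($d{\left(s \right)} = - 9 \left(\left(6 - 0\right) - 1\right) = - 9 \left(\left(6 + 0\right) - 1\right) = - 9 \left(6 - 1\right) = \left(-9\right) 5 = -45$)
$d{\left(-3 \right)} \left(-4\right) \left(-19\right) = \left(-45\right) \left(-4\right) \left(-19\right) = 180 \left(-19\right) = -3420$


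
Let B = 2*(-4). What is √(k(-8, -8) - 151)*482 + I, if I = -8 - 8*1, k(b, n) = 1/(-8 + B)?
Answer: -16 + 241*I*√2417/2 ≈ -16.0 + 5924.1*I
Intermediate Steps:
B = -8
k(b, n) = -1/16 (k(b, n) = 1/(-8 - 8) = 1/(-16) = -1/16)
I = -16 (I = -8 - 8 = -16)
√(k(-8, -8) - 151)*482 + I = √(-1/16 - 151)*482 - 16 = √(-2417/16)*482 - 16 = (I*√2417/4)*482 - 16 = 241*I*√2417/2 - 16 = -16 + 241*I*√2417/2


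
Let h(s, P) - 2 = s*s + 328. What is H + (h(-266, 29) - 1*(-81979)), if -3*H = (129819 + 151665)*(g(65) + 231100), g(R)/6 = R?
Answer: -21720090655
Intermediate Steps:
h(s, P) = 330 + s**2 (h(s, P) = 2 + (s*s + 328) = 2 + (s**2 + 328) = 2 + (328 + s**2) = 330 + s**2)
g(R) = 6*R
H = -21720243720 (H = -(129819 + 151665)*(6*65 + 231100)/3 = -93828*(390 + 231100) = -93828*231490 = -1/3*65160731160 = -21720243720)
H + (h(-266, 29) - 1*(-81979)) = -21720243720 + ((330 + (-266)**2) - 1*(-81979)) = -21720243720 + ((330 + 70756) + 81979) = -21720243720 + (71086 + 81979) = -21720243720 + 153065 = -21720090655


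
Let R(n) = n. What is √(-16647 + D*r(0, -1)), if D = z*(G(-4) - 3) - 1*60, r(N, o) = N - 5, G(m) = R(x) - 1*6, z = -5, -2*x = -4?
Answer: I*√16522 ≈ 128.54*I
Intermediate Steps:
x = 2 (x = -½*(-4) = 2)
G(m) = -4 (G(m) = 2 - 1*6 = 2 - 6 = -4)
r(N, o) = -5 + N
D = -25 (D = -5*(-4 - 3) - 1*60 = -5*(-7) - 60 = 35 - 60 = -25)
√(-16647 + D*r(0, -1)) = √(-16647 - 25*(-5 + 0)) = √(-16647 - 25*(-5)) = √(-16647 + 125) = √(-16522) = I*√16522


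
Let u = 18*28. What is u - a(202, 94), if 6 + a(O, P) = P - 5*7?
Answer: 451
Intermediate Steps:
a(O, P) = -41 + P (a(O, P) = -6 + (P - 5*7) = -6 + (P - 35) = -6 + (-35 + P) = -41 + P)
u = 504
u - a(202, 94) = 504 - (-41 + 94) = 504 - 1*53 = 504 - 53 = 451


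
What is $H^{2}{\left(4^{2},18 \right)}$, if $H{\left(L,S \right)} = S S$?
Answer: $104976$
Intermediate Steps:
$H{\left(L,S \right)} = S^{2}$
$H^{2}{\left(4^{2},18 \right)} = \left(18^{2}\right)^{2} = 324^{2} = 104976$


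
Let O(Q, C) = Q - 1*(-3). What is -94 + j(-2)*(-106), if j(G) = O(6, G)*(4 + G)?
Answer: -2002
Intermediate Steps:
O(Q, C) = 3 + Q (O(Q, C) = Q + 3 = 3 + Q)
j(G) = 36 + 9*G (j(G) = (3 + 6)*(4 + G) = 9*(4 + G) = 36 + 9*G)
-94 + j(-2)*(-106) = -94 + (36 + 9*(-2))*(-106) = -94 + (36 - 18)*(-106) = -94 + 18*(-106) = -94 - 1908 = -2002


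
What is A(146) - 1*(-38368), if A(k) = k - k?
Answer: 38368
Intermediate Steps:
A(k) = 0
A(146) - 1*(-38368) = 0 - 1*(-38368) = 0 + 38368 = 38368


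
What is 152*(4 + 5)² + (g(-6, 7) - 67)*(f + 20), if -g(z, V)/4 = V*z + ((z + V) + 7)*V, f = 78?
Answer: 258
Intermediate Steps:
g(z, V) = -4*V*z - 4*V*(7 + V + z) (g(z, V) = -4*(V*z + ((z + V) + 7)*V) = -4*(V*z + ((V + z) + 7)*V) = -4*(V*z + (7 + V + z)*V) = -4*(V*z + V*(7 + V + z)) = -4*V*z - 4*V*(7 + V + z))
152*(4 + 5)² + (g(-6, 7) - 67)*(f + 20) = 152*(4 + 5)² + (-4*7*(7 + 7 + 2*(-6)) - 67)*(78 + 20) = 152*9² + (-4*7*(7 + 7 - 12) - 67)*98 = 152*81 + (-4*7*2 - 67)*98 = 12312 + (-56 - 67)*98 = 12312 - 123*98 = 12312 - 12054 = 258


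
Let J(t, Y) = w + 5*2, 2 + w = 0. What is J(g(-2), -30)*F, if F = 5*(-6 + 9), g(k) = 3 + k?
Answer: 120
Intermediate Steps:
w = -2 (w = -2 + 0 = -2)
F = 15 (F = 5*3 = 15)
J(t, Y) = 8 (J(t, Y) = -2 + 5*2 = -2 + 10 = 8)
J(g(-2), -30)*F = 8*15 = 120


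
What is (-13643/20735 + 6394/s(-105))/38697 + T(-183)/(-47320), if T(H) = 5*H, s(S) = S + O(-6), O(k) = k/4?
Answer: 2210699307793/124420608191880 ≈ 0.017768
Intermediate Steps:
O(k) = k/4 (O(k) = k*(¼) = k/4)
s(S) = -3/2 + S (s(S) = S + (¼)*(-6) = S - 3/2 = -3/2 + S)
(-13643/20735 + 6394/s(-105))/38697 + T(-183)/(-47320) = (-13643/20735 + 6394/(-3/2 - 105))/38697 + (5*(-183))/(-47320) = (-13643*1/20735 + 6394/(-213/2))*(1/38697) - 915*(-1/47320) = (-13643/20735 + 6394*(-2/213))*(1/38697) + 183/9464 = (-13643/20735 - 12788/213)*(1/38697) + 183/9464 = -268065139/4416555*1/38697 + 183/9464 = -268065139/170907428835 + 183/9464 = 2210699307793/124420608191880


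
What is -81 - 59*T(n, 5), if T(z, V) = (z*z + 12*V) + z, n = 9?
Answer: -8931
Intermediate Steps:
T(z, V) = z + z² + 12*V (T(z, V) = (z² + 12*V) + z = z + z² + 12*V)
-81 - 59*T(n, 5) = -81 - 59*(9 + 9² + 12*5) = -81 - 59*(9 + 81 + 60) = -81 - 59*150 = -81 - 8850 = -8931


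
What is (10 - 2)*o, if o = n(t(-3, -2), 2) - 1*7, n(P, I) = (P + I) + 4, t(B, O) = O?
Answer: -24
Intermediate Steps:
n(P, I) = 4 + I + P (n(P, I) = (I + P) + 4 = 4 + I + P)
o = -3 (o = (4 + 2 - 2) - 1*7 = 4 - 7 = -3)
(10 - 2)*o = (10 - 2)*(-3) = 8*(-3) = -24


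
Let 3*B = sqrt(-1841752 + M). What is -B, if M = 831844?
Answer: -6*I*sqrt(3117) ≈ -334.98*I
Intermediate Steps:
B = 6*I*sqrt(3117) (B = sqrt(-1841752 + 831844)/3 = sqrt(-1009908)/3 = (18*I*sqrt(3117))/3 = 6*I*sqrt(3117) ≈ 334.98*I)
-B = -6*I*sqrt(3117)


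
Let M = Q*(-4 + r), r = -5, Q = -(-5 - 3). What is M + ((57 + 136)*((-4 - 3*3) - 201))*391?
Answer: -16149154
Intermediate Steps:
Q = 8 (Q = -1*(-8) = 8)
M = -72 (M = 8*(-4 - 5) = 8*(-9) = -72)
M + ((57 + 136)*((-4 - 3*3) - 201))*391 = -72 + ((57 + 136)*((-4 - 3*3) - 201))*391 = -72 + (193*((-4 - 9) - 201))*391 = -72 + (193*(-13 - 201))*391 = -72 + (193*(-214))*391 = -72 - 41302*391 = -72 - 16149082 = -16149154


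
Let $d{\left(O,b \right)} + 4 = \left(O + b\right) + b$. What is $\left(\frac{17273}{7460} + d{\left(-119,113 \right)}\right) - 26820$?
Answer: $- \frac{199291547}{7460} \approx -26715.0$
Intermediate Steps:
$d{\left(O,b \right)} = -4 + O + 2 b$ ($d{\left(O,b \right)} = -4 + \left(\left(O + b\right) + b\right) = -4 + \left(O + 2 b\right) = -4 + O + 2 b$)
$\left(\frac{17273}{7460} + d{\left(-119,113 \right)}\right) - 26820 = \left(\frac{17273}{7460} - -103\right) - 26820 = \left(17273 \cdot \frac{1}{7460} - -103\right) - 26820 = \left(\frac{17273}{7460} + 103\right) - 26820 = \frac{785653}{7460} - 26820 = - \frac{199291547}{7460}$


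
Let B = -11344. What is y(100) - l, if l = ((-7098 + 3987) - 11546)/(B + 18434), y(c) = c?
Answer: 723657/7090 ≈ 102.07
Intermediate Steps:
l = -14657/7090 (l = ((-7098 + 3987) - 11546)/(-11344 + 18434) = (-3111 - 11546)/7090 = -14657*1/7090 = -14657/7090 ≈ -2.0673)
y(100) - l = 100 - 1*(-14657/7090) = 100 + 14657/7090 = 723657/7090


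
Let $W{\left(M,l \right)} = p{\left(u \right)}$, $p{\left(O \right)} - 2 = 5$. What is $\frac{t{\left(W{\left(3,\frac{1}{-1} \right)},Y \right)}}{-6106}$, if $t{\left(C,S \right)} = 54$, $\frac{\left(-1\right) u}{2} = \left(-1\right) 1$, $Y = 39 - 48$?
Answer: $- \frac{27}{3053} \approx -0.0088438$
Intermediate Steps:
$Y = -9$ ($Y = 39 - 48 = -9$)
$u = 2$ ($u = - 2 \left(\left(-1\right) 1\right) = \left(-2\right) \left(-1\right) = 2$)
$p{\left(O \right)} = 7$ ($p{\left(O \right)} = 2 + 5 = 7$)
$W{\left(M,l \right)} = 7$
$\frac{t{\left(W{\left(3,\frac{1}{-1} \right)},Y \right)}}{-6106} = \frac{54}{-6106} = 54 \left(- \frac{1}{6106}\right) = - \frac{27}{3053}$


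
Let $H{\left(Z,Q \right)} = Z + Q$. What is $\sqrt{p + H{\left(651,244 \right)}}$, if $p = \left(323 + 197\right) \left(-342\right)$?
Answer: $i \sqrt{176945} \approx 420.65 i$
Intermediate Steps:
$H{\left(Z,Q \right)} = Q + Z$
$p = -177840$ ($p = 520 \left(-342\right) = -177840$)
$\sqrt{p + H{\left(651,244 \right)}} = \sqrt{-177840 + \left(244 + 651\right)} = \sqrt{-177840 + 895} = \sqrt{-176945} = i \sqrt{176945}$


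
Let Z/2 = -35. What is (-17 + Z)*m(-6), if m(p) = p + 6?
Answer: 0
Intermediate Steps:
Z = -70 (Z = 2*(-35) = -70)
m(p) = 6 + p
(-17 + Z)*m(-6) = (-17 - 70)*(6 - 6) = -87*0 = 0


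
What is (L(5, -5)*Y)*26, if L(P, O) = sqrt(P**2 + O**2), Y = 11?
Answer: 1430*sqrt(2) ≈ 2022.3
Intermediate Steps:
L(P, O) = sqrt(O**2 + P**2)
(L(5, -5)*Y)*26 = (sqrt((-5)**2 + 5**2)*11)*26 = (sqrt(25 + 25)*11)*26 = (sqrt(50)*11)*26 = ((5*sqrt(2))*11)*26 = (55*sqrt(2))*26 = 1430*sqrt(2)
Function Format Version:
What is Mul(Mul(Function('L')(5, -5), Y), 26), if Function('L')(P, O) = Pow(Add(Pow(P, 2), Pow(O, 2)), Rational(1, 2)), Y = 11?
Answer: Mul(1430, Pow(2, Rational(1, 2))) ≈ 2022.3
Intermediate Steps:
Function('L')(P, O) = Pow(Add(Pow(O, 2), Pow(P, 2)), Rational(1, 2))
Mul(Mul(Function('L')(5, -5), Y), 26) = Mul(Mul(Pow(Add(Pow(-5, 2), Pow(5, 2)), Rational(1, 2)), 11), 26) = Mul(Mul(Pow(Add(25, 25), Rational(1, 2)), 11), 26) = Mul(Mul(Pow(50, Rational(1, 2)), 11), 26) = Mul(Mul(Mul(5, Pow(2, Rational(1, 2))), 11), 26) = Mul(Mul(55, Pow(2, Rational(1, 2))), 26) = Mul(1430, Pow(2, Rational(1, 2)))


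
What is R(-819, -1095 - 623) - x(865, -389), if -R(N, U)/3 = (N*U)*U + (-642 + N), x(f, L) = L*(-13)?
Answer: 7251893794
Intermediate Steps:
x(f, L) = -13*L
R(N, U) = 1926 - 3*N - 3*N*U² (R(N, U) = -3*((N*U)*U + (-642 + N)) = -3*(N*U² + (-642 + N)) = -3*(-642 + N + N*U²) = 1926 - 3*N - 3*N*U²)
R(-819, -1095 - 623) - x(865, -389) = (1926 - 3*(-819) - 3*(-819)*(-1095 - 623)²) - (-13)*(-389) = (1926 + 2457 - 3*(-819)*(-1718)²) - 1*5057 = (1926 + 2457 - 3*(-819)*2951524) - 5057 = (1926 + 2457 + 7251894468) - 5057 = 7251898851 - 5057 = 7251893794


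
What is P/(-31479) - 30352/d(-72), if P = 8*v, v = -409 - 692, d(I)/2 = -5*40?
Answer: 19978621/262325 ≈ 76.160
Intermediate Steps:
d(I) = -400 (d(I) = 2*(-5*40) = 2*(-200) = -400)
v = -1101
P = -8808 (P = 8*(-1101) = -8808)
P/(-31479) - 30352/d(-72) = -8808/(-31479) - 30352/(-400) = -8808*(-1/31479) - 30352*(-1/400) = 2936/10493 + 1897/25 = 19978621/262325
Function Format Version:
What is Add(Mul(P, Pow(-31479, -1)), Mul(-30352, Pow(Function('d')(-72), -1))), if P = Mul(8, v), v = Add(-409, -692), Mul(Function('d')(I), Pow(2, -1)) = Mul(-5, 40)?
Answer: Rational(19978621, 262325) ≈ 76.160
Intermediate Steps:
Function('d')(I) = -400 (Function('d')(I) = Mul(2, Mul(-5, 40)) = Mul(2, -200) = -400)
v = -1101
P = -8808 (P = Mul(8, -1101) = -8808)
Add(Mul(P, Pow(-31479, -1)), Mul(-30352, Pow(Function('d')(-72), -1))) = Add(Mul(-8808, Pow(-31479, -1)), Mul(-30352, Pow(-400, -1))) = Add(Mul(-8808, Rational(-1, 31479)), Mul(-30352, Rational(-1, 400))) = Add(Rational(2936, 10493), Rational(1897, 25)) = Rational(19978621, 262325)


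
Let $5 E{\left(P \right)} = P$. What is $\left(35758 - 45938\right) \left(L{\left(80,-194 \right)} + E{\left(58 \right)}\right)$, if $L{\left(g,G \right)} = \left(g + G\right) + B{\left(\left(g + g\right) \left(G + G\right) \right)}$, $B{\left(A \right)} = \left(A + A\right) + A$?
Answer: $1896965632$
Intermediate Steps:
$E{\left(P \right)} = \frac{P}{5}$
$B{\left(A \right)} = 3 A$ ($B{\left(A \right)} = 2 A + A = 3 A$)
$L{\left(g,G \right)} = G + g + 12 G g$ ($L{\left(g,G \right)} = \left(g + G\right) + 3 \left(g + g\right) \left(G + G\right) = \left(G + g\right) + 3 \cdot 2 g 2 G = \left(G + g\right) + 3 \cdot 4 G g = \left(G + g\right) + 12 G g = G + g + 12 G g$)
$\left(35758 - 45938\right) \left(L{\left(80,-194 \right)} + E{\left(58 \right)}\right) = \left(35758 - 45938\right) \left(\left(-194 + 80 + 12 \left(-194\right) 80\right) + \frac{1}{5} \cdot 58\right) = - 10180 \left(\left(-194 + 80 - 186240\right) + \frac{58}{5}\right) = - 10180 \left(-186354 + \frac{58}{5}\right) = \left(-10180\right) \left(- \frac{931712}{5}\right) = 1896965632$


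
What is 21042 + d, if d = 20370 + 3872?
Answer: 45284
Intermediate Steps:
d = 24242
21042 + d = 21042 + 24242 = 45284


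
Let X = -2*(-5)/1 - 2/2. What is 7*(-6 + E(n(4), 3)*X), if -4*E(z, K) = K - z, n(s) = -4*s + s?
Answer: -1113/4 ≈ -278.25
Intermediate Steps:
X = 9 (X = 10*1 - 2*1/2 = 10 - 1 = 9)
n(s) = -3*s
E(z, K) = -K/4 + z/4 (E(z, K) = -(K - z)/4 = -K/4 + z/4)
7*(-6 + E(n(4), 3)*X) = 7*(-6 + (-1/4*3 + (-3*4)/4)*9) = 7*(-6 + (-3/4 + (1/4)*(-12))*9) = 7*(-6 + (-3/4 - 3)*9) = 7*(-6 - 15/4*9) = 7*(-6 - 135/4) = 7*(-159/4) = -1113/4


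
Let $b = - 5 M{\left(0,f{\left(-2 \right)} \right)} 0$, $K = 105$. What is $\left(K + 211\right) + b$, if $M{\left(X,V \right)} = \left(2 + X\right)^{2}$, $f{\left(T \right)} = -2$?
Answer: $316$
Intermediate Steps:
$b = 0$ ($b = - 5 \left(2 + 0\right)^{2} \cdot 0 = - 5 \cdot 2^{2} \cdot 0 = \left(-5\right) 4 \cdot 0 = \left(-20\right) 0 = 0$)
$\left(K + 211\right) + b = \left(105 + 211\right) + 0 = 316 + 0 = 316$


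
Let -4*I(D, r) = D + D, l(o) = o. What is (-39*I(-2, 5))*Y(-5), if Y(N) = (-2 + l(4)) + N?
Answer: 117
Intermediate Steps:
I(D, r) = -D/2 (I(D, r) = -(D + D)/4 = -D/2)
Y(N) = 2 + N (Y(N) = (-2 + 4) + N = 2 + N)
(-39*I(-2, 5))*Y(-5) = (-(-39)*(-2)/2)*(2 - 5) = -39*1*(-3) = -39*(-3) = 117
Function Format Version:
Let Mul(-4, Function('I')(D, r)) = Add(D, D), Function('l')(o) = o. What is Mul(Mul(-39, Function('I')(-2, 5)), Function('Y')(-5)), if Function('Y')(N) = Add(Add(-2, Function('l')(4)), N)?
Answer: 117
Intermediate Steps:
Function('I')(D, r) = Mul(Rational(-1, 2), D) (Function('I')(D, r) = Mul(Rational(-1, 4), Add(D, D)) = Mul(Rational(-1, 4), Mul(2, D)) = Mul(Rational(-1, 2), D))
Function('Y')(N) = Add(2, N) (Function('Y')(N) = Add(Add(-2, 4), N) = Add(2, N))
Mul(Mul(-39, Function('I')(-2, 5)), Function('Y')(-5)) = Mul(Mul(-39, Mul(Rational(-1, 2), -2)), Add(2, -5)) = Mul(Mul(-39, 1), -3) = Mul(-39, -3) = 117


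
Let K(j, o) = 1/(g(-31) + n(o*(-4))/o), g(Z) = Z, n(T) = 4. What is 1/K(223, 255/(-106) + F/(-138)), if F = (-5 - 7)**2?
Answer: -270431/8409 ≈ -32.160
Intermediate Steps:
F = 144 (F = (-12)**2 = 144)
K(j, o) = 1/(-31 + 4/o)
1/K(223, 255/(-106) + F/(-138)) = 1/((255/(-106) + 144/(-138))/(4 - 31*(255/(-106) + 144/(-138)))) = 1/((255*(-1/106) + 144*(-1/138))/(4 - 31*(255*(-1/106) + 144*(-1/138)))) = 1/((-255/106 - 24/23)/(4 - 31*(-255/106 - 24/23))) = 1/(-8409/(2438*(4 - 31*(-8409/2438)))) = 1/(-8409/(2438*(4 + 260679/2438))) = 1/(-8409/(2438*270431/2438)) = 1/(-8409/2438*2438/270431) = 1/(-8409/270431) = -270431/8409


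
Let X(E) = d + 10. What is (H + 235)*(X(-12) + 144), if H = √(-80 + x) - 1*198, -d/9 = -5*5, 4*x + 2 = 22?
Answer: 14023 + 1895*I*√3 ≈ 14023.0 + 3282.2*I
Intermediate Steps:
x = 5 (x = -½ + (¼)*22 = -½ + 11/2 = 5)
d = 225 (d = -(-45)*5 = -9*(-25) = 225)
H = -198 + 5*I*√3 (H = √(-80 + 5) - 1*198 = √(-75) - 198 = 5*I*√3 - 198 = -198 + 5*I*√3 ≈ -198.0 + 8.6602*I)
X(E) = 235 (X(E) = 225 + 10 = 235)
(H + 235)*(X(-12) + 144) = ((-198 + 5*I*√3) + 235)*(235 + 144) = (37 + 5*I*√3)*379 = 14023 + 1895*I*√3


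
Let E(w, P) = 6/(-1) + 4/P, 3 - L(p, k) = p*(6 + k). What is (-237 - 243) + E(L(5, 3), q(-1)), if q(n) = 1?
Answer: -482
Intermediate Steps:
L(p, k) = 3 - p*(6 + k)
E(w, P) = -6 + 4/P (E(w, P) = 6*(-1) + 4/P = -6 + 4/P)
(-237 - 243) + E(L(5, 3), q(-1)) = (-237 - 243) + (-6 + 4/1) = -480 + (-6 + 4*1) = -480 + (-6 + 4) = -480 - 2 = -482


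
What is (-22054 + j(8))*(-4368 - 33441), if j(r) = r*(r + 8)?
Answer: 829000134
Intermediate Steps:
j(r) = r*(8 + r)
(-22054 + j(8))*(-4368 - 33441) = (-22054 + 8*(8 + 8))*(-4368 - 33441) = (-22054 + 8*16)*(-37809) = (-22054 + 128)*(-37809) = -21926*(-37809) = 829000134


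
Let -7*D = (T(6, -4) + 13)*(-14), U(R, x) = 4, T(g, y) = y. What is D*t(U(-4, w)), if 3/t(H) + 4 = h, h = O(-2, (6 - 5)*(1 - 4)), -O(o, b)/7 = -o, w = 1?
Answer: -3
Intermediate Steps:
O(o, b) = 7*o (O(o, b) = -(-7)*o = 7*o)
D = 18 (D = -(-4 + 13)*(-14)/7 = -9*(-14)/7 = -⅐*(-126) = 18)
h = -14 (h = 7*(-2) = -14)
t(H) = -⅙ (t(H) = 3/(-4 - 14) = 3/(-18) = 3*(-1/18) = -⅙)
D*t(U(-4, w)) = 18*(-⅙) = -3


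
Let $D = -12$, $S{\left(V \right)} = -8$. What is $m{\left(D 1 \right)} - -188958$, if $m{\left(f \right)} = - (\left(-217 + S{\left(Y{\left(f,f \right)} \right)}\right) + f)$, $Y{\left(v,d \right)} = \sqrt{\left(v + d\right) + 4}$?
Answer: $189195$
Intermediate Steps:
$Y{\left(v,d \right)} = \sqrt{4 + d + v}$ ($Y{\left(v,d \right)} = \sqrt{\left(d + v\right) + 4} = \sqrt{4 + d + v}$)
$m{\left(f \right)} = 225 - f$ ($m{\left(f \right)} = - (\left(-217 - 8\right) + f) = - (-225 + f) = 225 - f$)
$m{\left(D 1 \right)} - -188958 = \left(225 - \left(-12\right) 1\right) - -188958 = \left(225 - -12\right) + 188958 = \left(225 + 12\right) + 188958 = 237 + 188958 = 189195$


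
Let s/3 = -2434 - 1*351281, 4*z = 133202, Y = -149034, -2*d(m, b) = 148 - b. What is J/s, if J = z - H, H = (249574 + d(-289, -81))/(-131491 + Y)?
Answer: -9341872222/297677701125 ≈ -0.031383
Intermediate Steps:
d(m, b) = -74 + b/2 (d(m, b) = -(148 - b)/2 = -74 + b/2)
z = 66601/2 (z = (¼)*133202 = 66601/2 ≈ 33301.)
s = -1061145 (s = 3*(-2434 - 1*351281) = 3*(-2434 - 351281) = 3*(-353715) = -1061145)
H = -498919/561050 (H = (249574 + (-74 + (½)*(-81)))/(-131491 - 149034) = (249574 + (-74 - 81/2))/(-280525) = (249574 - 229/2)*(-1/280525) = (498919/2)*(-1/280525) = -498919/561050 ≈ -0.88926)
J = 9341872222/280525 (J = 66601/2 - 1*(-498919/561050) = 66601/2 + 498919/561050 = 9341872222/280525 ≈ 33301.)
J/s = (9341872222/280525)/(-1061145) = (9341872222/280525)*(-1/1061145) = -9341872222/297677701125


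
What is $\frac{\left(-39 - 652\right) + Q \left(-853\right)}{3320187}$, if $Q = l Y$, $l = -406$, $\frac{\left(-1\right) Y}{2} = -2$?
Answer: $\frac{461527}{1106729} \approx 0.41702$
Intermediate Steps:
$Y = 4$ ($Y = \left(-2\right) \left(-2\right) = 4$)
$Q = -1624$ ($Q = \left(-406\right) 4 = -1624$)
$\frac{\left(-39 - 652\right) + Q \left(-853\right)}{3320187} = \frac{\left(-39 - 652\right) - -1385272}{3320187} = \left(\left(-39 - 652\right) + 1385272\right) \frac{1}{3320187} = \left(-691 + 1385272\right) \frac{1}{3320187} = 1384581 \cdot \frac{1}{3320187} = \frac{461527}{1106729}$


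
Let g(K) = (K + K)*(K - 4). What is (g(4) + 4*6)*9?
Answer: 216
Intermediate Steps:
g(K) = 2*K*(-4 + K) (g(K) = (2*K)*(-4 + K) = 2*K*(-4 + K))
(g(4) + 4*6)*9 = (2*4*(-4 + 4) + 4*6)*9 = (2*4*0 + 24)*9 = (0 + 24)*9 = 24*9 = 216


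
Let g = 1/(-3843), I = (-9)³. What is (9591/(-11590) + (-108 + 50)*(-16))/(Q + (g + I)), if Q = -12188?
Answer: -10104381/140770240 ≈ -0.071779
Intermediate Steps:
I = -729
g = -1/3843 ≈ -0.00026021
(9591/(-11590) + (-108 + 50)*(-16))/(Q + (g + I)) = (9591/(-11590) + (-108 + 50)*(-16))/(-12188 + (-1/3843 - 729)) = (9591*(-1/11590) - 58*(-16))/(-12188 - 2801548/3843) = (-9591/11590 + 928)/(-49640032/3843) = (10745929/11590)*(-3843/49640032) = -10104381/140770240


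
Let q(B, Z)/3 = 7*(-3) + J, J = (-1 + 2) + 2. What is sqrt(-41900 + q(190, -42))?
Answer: I*sqrt(41954) ≈ 204.83*I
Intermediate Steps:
J = 3 (J = 1 + 2 = 3)
q(B, Z) = -54 (q(B, Z) = 3*(7*(-3) + 3) = 3*(-21 + 3) = 3*(-18) = -54)
sqrt(-41900 + q(190, -42)) = sqrt(-41900 - 54) = sqrt(-41954) = I*sqrt(41954)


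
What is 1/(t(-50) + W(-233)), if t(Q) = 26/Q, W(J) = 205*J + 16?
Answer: -25/1193738 ≈ -2.0943e-5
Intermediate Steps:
W(J) = 16 + 205*J
1/(t(-50) + W(-233)) = 1/(26/(-50) + (16 + 205*(-233))) = 1/(26*(-1/50) + (16 - 47765)) = 1/(-13/25 - 47749) = 1/(-1193738/25) = -25/1193738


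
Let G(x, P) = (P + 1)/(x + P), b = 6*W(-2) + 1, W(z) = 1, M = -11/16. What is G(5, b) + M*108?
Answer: -883/12 ≈ -73.583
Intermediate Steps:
M = -11/16 (M = -11*1/16 = -11/16 ≈ -0.68750)
b = 7 (b = 6*1 + 1 = 6 + 1 = 7)
G(x, P) = (1 + P)/(P + x)
G(5, b) + M*108 = (1 + 7)/(7 + 5) - 11/16*108 = 8/12 - 297/4 = (1/12)*8 - 297/4 = ⅔ - 297/4 = -883/12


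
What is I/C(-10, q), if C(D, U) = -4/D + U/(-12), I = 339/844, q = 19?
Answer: -5085/14981 ≈ -0.33943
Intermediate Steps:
I = 339/844 (I = 339*(1/844) = 339/844 ≈ 0.40166)
C(D, U) = -4/D - U/12 (C(D, U) = -4/D + U*(-1/12) = -4/D - U/12)
I/C(-10, q) = 339/(844*(-4/(-10) - 1/12*19)) = 339/(844*(-4*(-⅒) - 19/12)) = 339/(844*(⅖ - 19/12)) = 339/(844*(-71/60)) = (339/844)*(-60/71) = -5085/14981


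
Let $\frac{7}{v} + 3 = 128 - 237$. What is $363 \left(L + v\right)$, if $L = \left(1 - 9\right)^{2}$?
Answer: $\frac{371349}{16} \approx 23209.0$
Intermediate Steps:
$v = - \frac{1}{16}$ ($v = \frac{7}{-3 + \left(128 - 237\right)} = \frac{7}{-3 - 109} = \frac{7}{-112} = 7 \left(- \frac{1}{112}\right) = - \frac{1}{16} \approx -0.0625$)
$L = 64$ ($L = \left(-8\right)^{2} = 64$)
$363 \left(L + v\right) = 363 \left(64 - \frac{1}{16}\right) = 363 \cdot \frac{1023}{16} = \frac{371349}{16}$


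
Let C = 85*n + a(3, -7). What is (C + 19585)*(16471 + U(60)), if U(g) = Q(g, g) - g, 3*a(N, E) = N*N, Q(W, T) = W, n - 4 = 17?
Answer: 352034683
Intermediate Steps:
n = 21 (n = 4 + 17 = 21)
a(N, E) = N²/3 (a(N, E) = (N*N)/3 = N²/3)
C = 1788 (C = 85*21 + (⅓)*3² = 1785 + (⅓)*9 = 1785 + 3 = 1788)
U(g) = 0 (U(g) = g - g = 0)
(C + 19585)*(16471 + U(60)) = (1788 + 19585)*(16471 + 0) = 21373*16471 = 352034683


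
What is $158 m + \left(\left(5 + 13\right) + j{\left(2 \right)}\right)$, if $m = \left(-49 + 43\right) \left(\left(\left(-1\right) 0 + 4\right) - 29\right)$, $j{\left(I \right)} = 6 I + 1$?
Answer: $23731$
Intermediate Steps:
$j{\left(I \right)} = 1 + 6 I$
$m = 150$ ($m = - 6 \left(\left(0 + 4\right) - 29\right) = - 6 \left(4 - 29\right) = \left(-6\right) \left(-25\right) = 150$)
$158 m + \left(\left(5 + 13\right) + j{\left(2 \right)}\right) = 158 \cdot 150 + \left(\left(5 + 13\right) + \left(1 + 6 \cdot 2\right)\right) = 23700 + \left(18 + \left(1 + 12\right)\right) = 23700 + \left(18 + 13\right) = 23700 + 31 = 23731$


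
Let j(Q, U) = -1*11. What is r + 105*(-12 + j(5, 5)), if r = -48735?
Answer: -51150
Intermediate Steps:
j(Q, U) = -11
r + 105*(-12 + j(5, 5)) = -48735 + 105*(-12 - 11) = -48735 + 105*(-23) = -48735 - 2415 = -51150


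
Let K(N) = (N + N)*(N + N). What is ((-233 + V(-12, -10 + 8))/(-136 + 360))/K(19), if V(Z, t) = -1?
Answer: -117/161728 ≈ -0.00072344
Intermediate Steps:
K(N) = 4*N² (K(N) = (2*N)*(2*N) = 4*N²)
((-233 + V(-12, -10 + 8))/(-136 + 360))/K(19) = ((-233 - 1)/(-136 + 360))/((4*19²)) = (-234/224)/((4*361)) = -234*1/224/1444 = -117/112*1/1444 = -117/161728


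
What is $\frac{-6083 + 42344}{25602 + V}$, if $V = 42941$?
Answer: $\frac{36261}{68543} \approx 0.52903$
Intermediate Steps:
$\frac{-6083 + 42344}{25602 + V} = \frac{-6083 + 42344}{25602 + 42941} = \frac{36261}{68543}$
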